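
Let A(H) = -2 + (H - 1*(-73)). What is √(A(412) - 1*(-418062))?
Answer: 3*√46505 ≈ 646.95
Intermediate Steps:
A(H) = 71 + H (A(H) = -2 + (H + 73) = -2 + (73 + H) = 71 + H)
√(A(412) - 1*(-418062)) = √((71 + 412) - 1*(-418062)) = √(483 + 418062) = √418545 = 3*√46505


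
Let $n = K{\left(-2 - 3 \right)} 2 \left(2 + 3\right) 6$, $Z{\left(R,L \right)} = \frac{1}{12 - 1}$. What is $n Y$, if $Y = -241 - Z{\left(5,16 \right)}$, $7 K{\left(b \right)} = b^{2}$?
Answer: $- \frac{3978000}{77} \approx -51662.0$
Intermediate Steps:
$Z{\left(R,L \right)} = \frac{1}{11}$
$K{\left(b \right)} = \frac{b^{2}}{7}$
$Y = - \frac{2652}{11}$ ($Y = -241 - \frac{1}{11} = - \frac{2652}{11} \approx -241.09$)
$n = \frac{1500}{7}$ ($n = \frac{\left(-2 - 3\right)^{2}}{7} \cdot 2 \left(2 + 3\right) 6 = \frac{\left(-5\right)^{2}}{7} \cdot 2 \cdot 5 \cdot 6 = \frac{1}{7} \cdot 25 \cdot 2 \cdot 30 = \frac{25}{7} \cdot 2 \cdot 30 = \frac{50}{7} \cdot 30 = \frac{1500}{7} \approx 214.29$)
$n Y = \frac{1500}{7} \left(- \frac{2652}{11}\right) = - \frac{3978000}{77}$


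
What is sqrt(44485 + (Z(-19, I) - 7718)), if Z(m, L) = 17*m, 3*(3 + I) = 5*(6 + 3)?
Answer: 2*sqrt(9111) ≈ 190.90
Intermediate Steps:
I = 12 (I = -3 + (5*(6 + 3))/3 = -3 + (5*9)/3 = -3 + (1/3)*45 = -3 + 15 = 12)
sqrt(44485 + (Z(-19, I) - 7718)) = sqrt(44485 + (17*(-19) - 7718)) = sqrt(44485 + (-323 - 7718)) = sqrt(44485 - 8041) = sqrt(36444) = 2*sqrt(9111)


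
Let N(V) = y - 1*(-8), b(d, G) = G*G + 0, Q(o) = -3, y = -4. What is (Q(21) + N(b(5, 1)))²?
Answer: 1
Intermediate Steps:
b(d, G) = G² (b(d, G) = G² + 0 = G²)
N(V) = 4 (N(V) = -4 - 1*(-8) = -4 + 8 = 4)
(Q(21) + N(b(5, 1)))² = (-3 + 4)² = 1² = 1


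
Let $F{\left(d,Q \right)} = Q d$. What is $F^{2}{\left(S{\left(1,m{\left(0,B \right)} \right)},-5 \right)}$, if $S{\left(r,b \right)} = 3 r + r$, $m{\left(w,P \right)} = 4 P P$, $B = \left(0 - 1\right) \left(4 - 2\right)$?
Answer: $400$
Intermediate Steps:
$B = -2$ ($B = \left(-1\right) 2 = -2$)
$m{\left(w,P \right)} = 4 P^{2}$
$S{\left(r,b \right)} = 4 r$
$F^{2}{\left(S{\left(1,m{\left(0,B \right)} \right)},-5 \right)} = \left(- 5 \cdot 4 \cdot 1\right)^{2} = \left(\left(-5\right) 4\right)^{2} = \left(-20\right)^{2} = 400$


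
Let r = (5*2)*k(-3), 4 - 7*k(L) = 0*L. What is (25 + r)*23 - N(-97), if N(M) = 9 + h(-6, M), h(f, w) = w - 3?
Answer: 5582/7 ≈ 797.43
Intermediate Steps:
k(L) = 4/7 (k(L) = 4/7 - 0*L = 4/7 - ⅐*0 = 4/7 + 0 = 4/7)
h(f, w) = -3 + w
r = 40/7 (r = (5*2)*(4/7) = 10*(4/7) = 40/7 ≈ 5.7143)
N(M) = 6 + M (N(M) = 9 + (-3 + M) = 6 + M)
(25 + r)*23 - N(-97) = (25 + 40/7)*23 - (6 - 97) = (215/7)*23 - 1*(-91) = 4945/7 + 91 = 5582/7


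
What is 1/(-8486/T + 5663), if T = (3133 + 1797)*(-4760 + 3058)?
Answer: 4195430/23758724333 ≈ 0.00017658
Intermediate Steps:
T = -8390860 (T = 4930*(-1702) = -8390860)
1/(-8486/T + 5663) = 1/(-8486/(-8390860) + 5663) = 1/(-8486*(-1/8390860) + 5663) = 1/(4243/4195430 + 5663) = 1/(23758724333/4195430) = 4195430/23758724333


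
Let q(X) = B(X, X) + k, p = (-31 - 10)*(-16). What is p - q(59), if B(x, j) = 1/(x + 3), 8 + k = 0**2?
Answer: 41167/62 ≈ 663.98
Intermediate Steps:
k = -8 (k = -8 + 0**2 = -8 + 0 = -8)
B(x, j) = 1/(3 + x)
p = 656 (p = -41*(-16) = 656)
q(X) = -8 + 1/(3 + X) (q(X) = 1/(3 + X) - 8 = -8 + 1/(3 + X))
p - q(59) = 656 - (-23 - 8*59)/(3 + 59) = 656 - (-23 - 472)/62 = 656 - (-495)/62 = 656 - 1*(-495/62) = 656 + 495/62 = 41167/62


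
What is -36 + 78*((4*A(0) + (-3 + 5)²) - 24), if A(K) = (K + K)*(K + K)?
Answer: -1596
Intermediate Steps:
A(K) = 4*K² (A(K) = (2*K)*(2*K) = 4*K²)
-36 + 78*((4*A(0) + (-3 + 5)²) - 24) = -36 + 78*((4*(4*0²) + (-3 + 5)²) - 24) = -36 + 78*((4*(4*0) + 2²) - 24) = -36 + 78*((4*0 + 4) - 24) = -36 + 78*((0 + 4) - 24) = -36 + 78*(4 - 24) = -36 + 78*(-20) = -36 - 1560 = -1596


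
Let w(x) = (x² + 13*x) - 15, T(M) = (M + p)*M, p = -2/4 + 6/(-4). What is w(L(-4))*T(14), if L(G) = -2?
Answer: -6216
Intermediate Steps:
p = -2 (p = -2*¼ + 6*(-¼) = -½ - 3/2 = -2)
T(M) = M*(-2 + M) (T(M) = (M - 2)*M = (-2 + M)*M = M*(-2 + M))
w(x) = -15 + x² + 13*x
w(L(-4))*T(14) = (-15 + (-2)² + 13*(-2))*(14*(-2 + 14)) = (-15 + 4 - 26)*(14*12) = -37*168 = -6216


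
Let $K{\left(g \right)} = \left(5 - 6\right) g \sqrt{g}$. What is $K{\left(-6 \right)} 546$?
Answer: $3276 i \sqrt{6} \approx 8024.5 i$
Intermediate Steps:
$K{\left(g \right)} = - g^{\frac{3}{2}}$ ($K{\left(g \right)} = \left(5 - 6\right) g \sqrt{g} = - g \sqrt{g} = - g^{\frac{3}{2}}$)
$K{\left(-6 \right)} 546 = - \left(-6\right)^{\frac{3}{2}} \cdot 546 = - \left(-6\right) i \sqrt{6} \cdot 546 = 6 i \sqrt{6} \cdot 546 = 3276 i \sqrt{6}$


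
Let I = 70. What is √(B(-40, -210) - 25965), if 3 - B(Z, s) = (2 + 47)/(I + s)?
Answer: I*√2596165/10 ≈ 161.13*I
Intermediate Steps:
B(Z, s) = 3 - 49/(70 + s) (B(Z, s) = 3 - (2 + 47)/(70 + s) = 3 - 49/(70 + s))
√(B(-40, -210) - 25965) = √((161 + 3*(-210))/(70 - 210) - 25965) = √((161 - 630)/(-140) - 25965) = √(-1/140*(-469) - 25965) = √(67/20 - 25965) = √(-519233/20) = I*√2596165/10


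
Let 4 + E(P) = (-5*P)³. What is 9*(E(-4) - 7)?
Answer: 71901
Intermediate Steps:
E(P) = -4 - 125*P³ (E(P) = -4 + (-5*P)³ = -4 - 125*P³)
9*(E(-4) - 7) = 9*((-4 - 125*(-4)³) - 7) = 9*((-4 - 125*(-64)) - 7) = 9*((-4 + 8000) - 7) = 9*(7996 - 7) = 9*7989 = 71901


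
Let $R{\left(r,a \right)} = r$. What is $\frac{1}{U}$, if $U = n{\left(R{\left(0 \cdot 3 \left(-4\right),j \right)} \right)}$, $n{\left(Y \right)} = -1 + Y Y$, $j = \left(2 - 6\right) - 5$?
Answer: $-1$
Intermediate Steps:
$j = -9$ ($j = -4 - 5 = -9$)
$n{\left(Y \right)} = -1 + Y^{2}$
$U = -1$ ($U = -1 + \left(0 \cdot 3 \left(-4\right)\right)^{2} = -1 + \left(0 \left(-4\right)\right)^{2} = -1 + 0^{2} = -1 + 0 = -1$)
$\frac{1}{U} = \frac{1}{-1} = -1$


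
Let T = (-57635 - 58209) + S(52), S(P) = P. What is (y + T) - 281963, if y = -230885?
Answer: -628640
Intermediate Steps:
T = -115792 (T = (-57635 - 58209) + 52 = -115844 + 52 = -115792)
(y + T) - 281963 = (-230885 - 115792) - 281963 = -346677 - 281963 = -628640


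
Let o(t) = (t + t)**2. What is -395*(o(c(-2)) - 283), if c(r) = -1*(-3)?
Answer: 97565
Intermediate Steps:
c(r) = 3
o(t) = 4*t**2 (o(t) = (2*t)**2 = 4*t**2)
-395*(o(c(-2)) - 283) = -395*(4*3**2 - 283) = -395*(4*9 - 283) = -395*(36 - 283) = -395*(-247) = 97565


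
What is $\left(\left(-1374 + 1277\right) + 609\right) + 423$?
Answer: $935$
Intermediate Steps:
$\left(\left(-1374 + 1277\right) + 609\right) + 423 = \left(-97 + 609\right) + 423 = 512 + 423 = 935$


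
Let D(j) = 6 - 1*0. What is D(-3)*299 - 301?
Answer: 1493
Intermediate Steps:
D(j) = 6 (D(j) = 6 + 0 = 6)
D(-3)*299 - 301 = 6*299 - 301 = 1794 - 301 = 1493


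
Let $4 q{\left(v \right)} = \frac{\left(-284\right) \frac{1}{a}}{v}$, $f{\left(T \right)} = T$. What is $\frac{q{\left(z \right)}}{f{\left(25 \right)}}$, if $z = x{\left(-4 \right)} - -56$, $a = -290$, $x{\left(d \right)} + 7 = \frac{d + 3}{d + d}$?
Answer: $\frac{284}{1424625} \approx 0.00019935$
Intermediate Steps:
$x{\left(d \right)} = -7 + \frac{3 + d}{2 d}$ ($x{\left(d \right)} = -7 + \frac{d + 3}{d + d} = -7 + \frac{3 + d}{2 d}$)
$z = \frac{393}{8}$ ($z = \frac{3 - -52}{2 \left(-4\right)} - -56 = \frac{1}{2} \left(- \frac{1}{4}\right) \left(3 + 52\right) + 56 = \frac{1}{2} \left(- \frac{1}{4}\right) 55 + 56 = - \frac{55}{8} + 56 = \frac{393}{8} \approx 49.125$)
$q{\left(v \right)} = \frac{71}{290 v}$ ($q{\left(v \right)} = \frac{- \frac{284}{-290} \frac{1}{v}}{4} = \frac{\left(-284\right) \left(- \frac{1}{290}\right) \frac{1}{v}}{4} = \frac{\frac{142}{145} \frac{1}{v}}{4} = \frac{71}{290 v}$)
$\frac{q{\left(z \right)}}{f{\left(25 \right)}} = \frac{\frac{71}{290} \frac{1}{\frac{393}{8}}}{25} = \frac{71}{290} \cdot \frac{8}{393} \cdot \frac{1}{25} = \frac{284}{56985} \cdot \frac{1}{25} = \frac{284}{1424625}$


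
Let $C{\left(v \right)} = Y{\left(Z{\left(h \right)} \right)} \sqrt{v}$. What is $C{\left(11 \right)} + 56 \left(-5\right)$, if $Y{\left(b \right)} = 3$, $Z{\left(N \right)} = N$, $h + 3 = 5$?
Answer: $-280 + 3 \sqrt{11} \approx -270.05$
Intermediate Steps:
$h = 2$ ($h = -3 + 5 = 2$)
$C{\left(v \right)} = 3 \sqrt{v}$
$C{\left(11 \right)} + 56 \left(-5\right) = 3 \sqrt{11} + 56 \left(-5\right) = 3 \sqrt{11} - 280 = -280 + 3 \sqrt{11}$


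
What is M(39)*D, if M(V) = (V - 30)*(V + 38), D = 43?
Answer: 29799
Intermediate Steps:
M(V) = (-30 + V)*(38 + V)
M(39)*D = (-1140 + 39**2 + 8*39)*43 = (-1140 + 1521 + 312)*43 = 693*43 = 29799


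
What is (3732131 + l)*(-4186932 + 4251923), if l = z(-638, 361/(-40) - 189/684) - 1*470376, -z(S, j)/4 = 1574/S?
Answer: 67623330018063/319 ≈ 2.1199e+11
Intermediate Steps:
z(S, j) = -6296/S
l = -150046796/319 (l = -6296/(-638) - 1*470376 = -6296*(-1/638) - 470376 = 3148/319 - 470376 = -150046796/319 ≈ -4.7037e+5)
(3732131 + l)*(-4186932 + 4251923) = (3732131 - 150046796/319)*(-4186932 + 4251923) = (1040502993/319)*64991 = 67623330018063/319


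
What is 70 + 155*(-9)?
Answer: -1325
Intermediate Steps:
70 + 155*(-9) = 70 - 1395 = -1325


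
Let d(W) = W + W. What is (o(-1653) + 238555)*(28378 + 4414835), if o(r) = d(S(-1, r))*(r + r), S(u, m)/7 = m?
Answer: 340998856000491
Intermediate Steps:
S(u, m) = 7*m
d(W) = 2*W
o(r) = 28*r**2 (o(r) = (2*(7*r))*(r + r) = (14*r)*(2*r) = 28*r**2)
(o(-1653) + 238555)*(28378 + 4414835) = (28*(-1653)**2 + 238555)*(28378 + 4414835) = (28*2732409 + 238555)*4443213 = (76507452 + 238555)*4443213 = 76746007*4443213 = 340998856000491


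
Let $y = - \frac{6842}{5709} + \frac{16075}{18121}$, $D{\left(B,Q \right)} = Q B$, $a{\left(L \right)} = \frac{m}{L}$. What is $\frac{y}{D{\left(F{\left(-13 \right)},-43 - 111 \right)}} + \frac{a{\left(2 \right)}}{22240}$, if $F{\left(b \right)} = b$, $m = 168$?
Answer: $\frac{189557502919}{52342973122440} \approx 0.0036215$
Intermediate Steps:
$a{\left(L \right)} = \frac{168}{L}$
$D{\left(B,Q \right)} = B Q$
$y = - \frac{2928337}{9404799}$ ($y = \left(-6842\right) \frac{1}{5709} + 16075 \cdot \frac{1}{18121} = - \frac{622}{519} + \frac{16075}{18121} = - \frac{2928337}{9404799} \approx -0.31137$)
$\frac{y}{D{\left(F{\left(-13 \right)},-43 - 111 \right)}} + \frac{a{\left(2 \right)}}{22240} = - \frac{2928337}{9404799 \left(- 13 \left(-43 - 111\right)\right)} + \frac{168 \cdot \frac{1}{2}}{22240} = - \frac{2928337}{9404799 \left(- 13 \left(-43 - 111\right)\right)} + 168 \cdot \frac{1}{2} \cdot \frac{1}{22240} = - \frac{2928337}{9404799 \left(\left(-13\right) \left(-154\right)\right)} + 84 \cdot \frac{1}{22240} = - \frac{2928337}{9404799 \cdot 2002} + \frac{21}{5560} = \left(- \frac{2928337}{9404799}\right) \frac{1}{2002} + \frac{21}{5560} = - \frac{2928337}{18828407598} + \frac{21}{5560} = \frac{189557502919}{52342973122440}$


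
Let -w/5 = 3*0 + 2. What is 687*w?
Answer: -6870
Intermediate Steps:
w = -10 (w = -5*(3*0 + 2) = -5*(0 + 2) = -5*2 = -10)
687*w = 687*(-10) = -6870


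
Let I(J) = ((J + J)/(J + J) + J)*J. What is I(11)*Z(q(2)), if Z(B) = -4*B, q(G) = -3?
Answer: 1584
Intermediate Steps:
I(J) = J*(1 + J) (I(J) = ((2*J)/((2*J)) + J)*J = ((2*J)*(1/(2*J)) + J)*J = (1 + J)*J = J*(1 + J))
I(11)*Z(q(2)) = (11*(1 + 11))*(-4*(-3)) = (11*12)*12 = 132*12 = 1584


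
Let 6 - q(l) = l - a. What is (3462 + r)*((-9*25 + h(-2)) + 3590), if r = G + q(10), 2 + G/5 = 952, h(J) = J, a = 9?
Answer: 27633771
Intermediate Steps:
q(l) = 15 - l (q(l) = 6 - (l - 1*9) = 6 - (l - 9) = 6 - (-9 + l) = 6 + (9 - l) = 15 - l)
G = 4750 (G = -10 + 5*952 = -10 + 4760 = 4750)
r = 4755 (r = 4750 + (15 - 1*10) = 4750 + (15 - 10) = 4750 + 5 = 4755)
(3462 + r)*((-9*25 + h(-2)) + 3590) = (3462 + 4755)*((-9*25 - 2) + 3590) = 8217*((-225 - 2) + 3590) = 8217*(-227 + 3590) = 8217*3363 = 27633771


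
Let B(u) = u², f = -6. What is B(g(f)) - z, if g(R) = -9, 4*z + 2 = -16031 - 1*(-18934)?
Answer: -2577/4 ≈ -644.25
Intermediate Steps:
z = 2901/4 (z = -½ + (-16031 - 1*(-18934))/4 = -½ + (-16031 + 18934)/4 = -½ + (¼)*2903 = -½ + 2903/4 = 2901/4 ≈ 725.25)
B(g(f)) - z = (-9)² - 1*2901/4 = 81 - 2901/4 = -2577/4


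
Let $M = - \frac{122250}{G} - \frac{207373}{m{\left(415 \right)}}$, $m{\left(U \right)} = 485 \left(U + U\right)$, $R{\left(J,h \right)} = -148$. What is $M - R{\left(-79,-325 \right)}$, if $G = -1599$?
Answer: $\frac{48048136891}{214559150} \approx 223.94$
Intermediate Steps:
$m{\left(U \right)} = 970 U$ ($m{\left(U \right)} = 485 \cdot 2 U = 970 U$)
$M = \frac{16293382691}{214559150}$ ($M = - \frac{122250}{-1599} - \frac{207373}{970 \cdot 415} = \left(-122250\right) \left(- \frac{1}{1599}\right) - \frac{207373}{402550} = \frac{40750}{533} - \frac{207373}{402550} = \frac{16293382691}{214559150} \approx 75.939$)
$M - R{\left(-79,-325 \right)} = \frac{16293382691}{214559150} - -148 = \frac{16293382691}{214559150} + 148 = \frac{48048136891}{214559150}$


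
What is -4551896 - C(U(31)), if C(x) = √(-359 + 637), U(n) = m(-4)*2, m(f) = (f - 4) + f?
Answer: -4551896 - √278 ≈ -4.5519e+6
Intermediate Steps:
m(f) = -4 + 2*f (m(f) = (-4 + f) + f = -4 + 2*f)
U(n) = -24 (U(n) = (-4 + 2*(-4))*2 = (-4 - 8)*2 = -12*2 = -24)
C(x) = √278
-4551896 - C(U(31)) = -4551896 - √278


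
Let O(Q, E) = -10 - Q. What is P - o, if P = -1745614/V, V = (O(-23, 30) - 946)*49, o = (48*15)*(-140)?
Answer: 4610019214/45717 ≈ 1.0084e+5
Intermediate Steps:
o = -100800 (o = 720*(-140) = -100800)
V = -45717 (V = ((-10 - 1*(-23)) - 946)*49 = ((-10 + 23) - 946)*49 = (13 - 946)*49 = -933*49 = -45717)
P = 1745614/45717 (P = -1745614/(-45717) = -1745614*(-1/45717) = 1745614/45717 ≈ 38.183)
P - o = 1745614/45717 - 1*(-100800) = 1745614/45717 + 100800 = 4610019214/45717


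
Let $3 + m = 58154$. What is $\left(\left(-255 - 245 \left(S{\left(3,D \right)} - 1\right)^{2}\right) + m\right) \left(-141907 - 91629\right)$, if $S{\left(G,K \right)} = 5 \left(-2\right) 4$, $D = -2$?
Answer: $82659833664$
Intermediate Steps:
$m = 58151$ ($m = -3 + 58154 = 58151$)
$S{\left(G,K \right)} = -40$ ($S{\left(G,K \right)} = \left(-10\right) 4 = -40$)
$\left(\left(-255 - 245 \left(S{\left(3,D \right)} - 1\right)^{2}\right) + m\right) \left(-141907 - 91629\right) = \left(\left(-255 - 245 \left(-40 - 1\right)^{2}\right) + 58151\right) \left(-141907 - 91629\right) = \left(\left(-255 - 245 \left(-41\right)^{2}\right) + 58151\right) \left(-233536\right) = \left(\left(-255 - 411845\right) + 58151\right) \left(-233536\right) = \left(-412100 + 58151\right) \left(-233536\right) = \left(-353949\right) \left(-233536\right) = 82659833664$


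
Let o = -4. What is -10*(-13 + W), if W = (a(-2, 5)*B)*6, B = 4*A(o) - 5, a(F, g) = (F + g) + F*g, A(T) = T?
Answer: -8690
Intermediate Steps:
a(F, g) = F + g + F*g
B = -21 (B = 4*(-4) - 5 = -16 - 5 = -21)
W = 882 (W = ((-2 + 5 - 2*5)*(-21))*6 = ((-2 + 5 - 10)*(-21))*6 = -7*(-21)*6 = 147*6 = 882)
-10*(-13 + W) = -10*(-13 + 882) = -10*869 = -8690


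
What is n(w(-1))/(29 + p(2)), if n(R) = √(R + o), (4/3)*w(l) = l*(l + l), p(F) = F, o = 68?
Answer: √278/62 ≈ 0.26892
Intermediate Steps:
w(l) = 3*l²/2 (w(l) = 3*(l*(l + l))/4 = 3*(l*(2*l))/4 = 3*(2*l²)/4 = 3*l²/2)
n(R) = √(68 + R) (n(R) = √(R + 68) = √(68 + R))
n(w(-1))/(29 + p(2)) = √(68 + (3/2)*(-1)²)/(29 + 2) = √(68 + (3/2)*1)/31 = √(68 + 3/2)/31 = √(139/2)/31 = (√278/2)/31 = √278/62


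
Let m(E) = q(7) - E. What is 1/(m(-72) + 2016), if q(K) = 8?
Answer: 1/2096 ≈ 0.00047710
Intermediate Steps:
m(E) = 8 - E
1/(m(-72) + 2016) = 1/((8 - 1*(-72)) + 2016) = 1/((8 + 72) + 2016) = 1/(80 + 2016) = 1/2096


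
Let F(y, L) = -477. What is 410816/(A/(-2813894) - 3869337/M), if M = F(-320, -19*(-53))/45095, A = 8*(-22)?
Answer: 91901417861568/81831673078096727 ≈ 0.0011231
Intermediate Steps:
A = -176
M = -477/45095 ≈ -0.010578
410816/(A/(-2813894) - 3869337/M) = 410816/(-176/(-2813894) - 3869337/(-477/45095)) = 410816/(-176*(-1/2813894) - 3869337*(-45095/477)) = 410816/(88/1406947 + 58162584005/159) = 410816/(81831673078096727/223704573) = 410816*(223704573/81831673078096727) = 91901417861568/81831673078096727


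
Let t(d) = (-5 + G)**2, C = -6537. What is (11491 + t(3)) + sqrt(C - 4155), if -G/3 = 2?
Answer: 11612 + 18*I*sqrt(33) ≈ 11612.0 + 103.4*I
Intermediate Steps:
G = -6 (G = -3*2 = -6)
t(d) = 121 (t(d) = (-5 - 6)**2 = (-11)**2 = 121)
(11491 + t(3)) + sqrt(C - 4155) = (11491 + 121) + sqrt(-6537 - 4155) = 11612 + sqrt(-10692) = 11612 + 18*I*sqrt(33)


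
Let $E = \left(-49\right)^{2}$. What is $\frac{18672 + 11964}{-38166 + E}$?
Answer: $- \frac{1332}{1555} \approx -0.85659$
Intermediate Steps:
$E = 2401$
$\frac{18672 + 11964}{-38166 + E} = \frac{18672 + 11964}{-38166 + 2401} = \frac{30636}{-35765} = 30636 \left(- \frac{1}{35765}\right) = - \frac{1332}{1555}$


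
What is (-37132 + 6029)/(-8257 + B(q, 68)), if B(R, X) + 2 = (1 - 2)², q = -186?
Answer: 31103/8258 ≈ 3.7664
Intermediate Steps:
B(R, X) = -1 (B(R, X) = -2 + (1 - 2)² = -2 + (-1)² = -2 + 1 = -1)
(-37132 + 6029)/(-8257 + B(q, 68)) = (-37132 + 6029)/(-8257 - 1) = -31103/(-8258) = -31103*(-1/8258) = 31103/8258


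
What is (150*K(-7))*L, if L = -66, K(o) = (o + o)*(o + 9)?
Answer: 277200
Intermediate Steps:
K(o) = 2*o*(9 + o) (K(o) = (2*o)*(9 + o) = 2*o*(9 + o))
(150*K(-7))*L = (150*(2*(-7)*(9 - 7)))*(-66) = (150*(2*(-7)*2))*(-66) = (150*(-28))*(-66) = -4200*(-66) = 277200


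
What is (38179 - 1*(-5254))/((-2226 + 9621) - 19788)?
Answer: -43433/12393 ≈ -3.5046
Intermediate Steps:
(38179 - 1*(-5254))/((-2226 + 9621) - 19788) = (38179 + 5254)/(7395 - 19788) = 43433/(-12393) = 43433*(-1/12393) = -43433/12393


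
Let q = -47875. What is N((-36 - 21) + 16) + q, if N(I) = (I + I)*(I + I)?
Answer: -41151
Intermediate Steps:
N(I) = 4*I² (N(I) = (2*I)*(2*I) = 4*I²)
N((-36 - 21) + 16) + q = 4*((-36 - 21) + 16)² - 47875 = 4*(-57 + 16)² - 47875 = 4*(-41)² - 47875 = 4*1681 - 47875 = 6724 - 47875 = -41151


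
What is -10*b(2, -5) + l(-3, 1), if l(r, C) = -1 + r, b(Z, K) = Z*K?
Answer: 96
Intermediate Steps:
b(Z, K) = K*Z
-10*b(2, -5) + l(-3, 1) = -(-50)*2 + (-1 - 3) = -10*(-10) - 4 = 100 - 4 = 96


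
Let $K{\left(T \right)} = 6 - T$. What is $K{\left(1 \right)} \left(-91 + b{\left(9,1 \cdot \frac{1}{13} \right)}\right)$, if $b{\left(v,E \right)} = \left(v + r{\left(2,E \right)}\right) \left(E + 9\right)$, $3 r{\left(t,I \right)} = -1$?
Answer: $- \frac{185}{3} \approx -61.667$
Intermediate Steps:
$r{\left(t,I \right)} = - \frac{1}{3}$ ($r{\left(t,I \right)} = \frac{1}{3} \left(-1\right) = - \frac{1}{3}$)
$b{\left(v,E \right)} = \left(9 + E\right) \left(- \frac{1}{3} + v\right)$ ($b{\left(v,E \right)} = \left(v - \frac{1}{3}\right) \left(E + 9\right) = \left(- \frac{1}{3} + v\right) \left(9 + E\right) = \left(9 + E\right) \left(- \frac{1}{3} + v\right)$)
$K{\left(1 \right)} \left(-91 + b{\left(9,1 \cdot \frac{1}{13} \right)}\right) = \left(6 - 1\right) \left(-91 + \left(-3 + 9 \cdot 9 - \frac{1 \cdot \frac{1}{13}}{3} + 1 \cdot \frac{1}{13} \cdot 9\right)\right) = \left(6 - 1\right) \left(-91 + \left(-3 + 81 - \frac{1 \cdot \frac{1}{13}}{3} + 1 \cdot \frac{1}{13} \cdot 9\right)\right) = 5 \left(-91 + \left(-3 + 81 - \frac{1}{39} + \frac{1}{13} \cdot 9\right)\right) = 5 \left(-91 + \left(-3 + 81 - \frac{1}{39} + \frac{9}{13}\right)\right) = 5 \left(-91 + \frac{236}{3}\right) = 5 \left(- \frac{37}{3}\right) = - \frac{185}{3}$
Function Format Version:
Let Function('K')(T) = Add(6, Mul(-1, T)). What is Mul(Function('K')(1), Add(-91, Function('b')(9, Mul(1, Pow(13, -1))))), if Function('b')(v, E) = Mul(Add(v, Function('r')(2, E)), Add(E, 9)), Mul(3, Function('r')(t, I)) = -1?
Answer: Rational(-185, 3) ≈ -61.667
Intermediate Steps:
Function('r')(t, I) = Rational(-1, 3) (Function('r')(t, I) = Mul(Rational(1, 3), -1) = Rational(-1, 3))
Function('b')(v, E) = Mul(Add(9, E), Add(Rational(-1, 3), v)) (Function('b')(v, E) = Mul(Add(v, Rational(-1, 3)), Add(E, 9)) = Mul(Add(Rational(-1, 3), v), Add(9, E)) = Mul(Add(9, E), Add(Rational(-1, 3), v)))
Mul(Function('K')(1), Add(-91, Function('b')(9, Mul(1, Pow(13, -1))))) = Mul(Add(6, Mul(-1, 1)), Add(-91, Add(-3, Mul(9, 9), Mul(Rational(-1, 3), Mul(1, Pow(13, -1))), Mul(Mul(1, Pow(13, -1)), 9)))) = Mul(Add(6, -1), Add(-91, Add(-3, 81, Mul(Rational(-1, 3), Mul(1, Rational(1, 13))), Mul(Mul(1, Rational(1, 13)), 9)))) = Mul(5, Add(-91, Add(-3, 81, Mul(Rational(-1, 3), Rational(1, 13)), Mul(Rational(1, 13), 9)))) = Mul(5, Add(-91, Add(-3, 81, Rational(-1, 39), Rational(9, 13)))) = Mul(5, Add(-91, Rational(236, 3))) = Mul(5, Rational(-37, 3)) = Rational(-185, 3)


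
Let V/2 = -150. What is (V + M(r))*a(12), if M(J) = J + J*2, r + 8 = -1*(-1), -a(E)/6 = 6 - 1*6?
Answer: 0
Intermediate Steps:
V = -300 (V = 2*(-150) = -300)
a(E) = 0 (a(E) = -6*(6 - 1*6) = -6*(6 - 6) = -6*0 = 0)
r = -7 (r = -8 - 1*(-1) = -8 + 1 = -7)
M(J) = 3*J (M(J) = J + 2*J = 3*J)
(V + M(r))*a(12) = (-300 + 3*(-7))*0 = (-300 - 21)*0 = -321*0 = 0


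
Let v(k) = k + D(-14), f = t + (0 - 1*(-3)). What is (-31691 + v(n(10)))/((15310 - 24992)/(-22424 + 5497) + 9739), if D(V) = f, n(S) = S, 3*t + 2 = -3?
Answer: -1608725153/494585205 ≈ -3.2527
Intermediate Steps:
t = -5/3 (t = -⅔ + (⅓)*(-3) = -⅔ - 1 = -5/3 ≈ -1.6667)
f = 4/3 (f = -5/3 + (0 - 1*(-3)) = -5/3 + (0 + 3) = -5/3 + 3 = 4/3 ≈ 1.3333)
D(V) = 4/3
v(k) = 4/3 + k (v(k) = k + 4/3 = 4/3 + k)
(-31691 + v(n(10)))/((15310 - 24992)/(-22424 + 5497) + 9739) = (-31691 + (4/3 + 10))/((15310 - 24992)/(-22424 + 5497) + 9739) = (-31691 + 34/3)/(-9682/(-16927) + 9739) = -95039/(3*(-9682*(-1/16927) + 9739)) = -95039/(3*(9682/16927 + 9739)) = -95039/(3*164861735/16927) = -95039/3*16927/164861735 = -1608725153/494585205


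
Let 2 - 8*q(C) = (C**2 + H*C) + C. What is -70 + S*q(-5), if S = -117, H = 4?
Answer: -397/4 ≈ -99.250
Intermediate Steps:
q(C) = 1/4 - 5*C/8 - C**2/8 (q(C) = 1/4 - ((C**2 + 4*C) + C)/8 = 1/4 - (C**2 + 5*C)/8 = 1/4 + (-5*C/8 - C**2/8) = 1/4 - 5*C/8 - C**2/8)
-70 + S*q(-5) = -70 - 117*(1/4 - 5/8*(-5) - 1/8*(-5)**2) = -70 - 117*(1/4 + 25/8 - 1/8*25) = -70 - 117*(1/4 + 25/8 - 25/8) = -70 - 117*1/4 = -70 - 117/4 = -397/4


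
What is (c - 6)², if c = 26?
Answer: 400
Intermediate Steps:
(c - 6)² = (26 - 6)² = 20² = 400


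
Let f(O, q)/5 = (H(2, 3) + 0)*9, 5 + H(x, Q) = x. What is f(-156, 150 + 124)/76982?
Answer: -135/76982 ≈ -0.0017537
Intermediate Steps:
H(x, Q) = -5 + x
f(O, q) = -135 (f(O, q) = 5*(((-5 + 2) + 0)*9) = 5*((-3 + 0)*9) = 5*(-3*9) = 5*(-27) = -135)
f(-156, 150 + 124)/76982 = -135/76982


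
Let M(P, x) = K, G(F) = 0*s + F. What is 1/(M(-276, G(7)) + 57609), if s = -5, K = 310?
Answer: 1/57919 ≈ 1.7265e-5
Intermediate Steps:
G(F) = F (G(F) = 0*(-5) + F = 0 + F = F)
M(P, x) = 310
1/(M(-276, G(7)) + 57609) = 1/(310 + 57609) = 1/57919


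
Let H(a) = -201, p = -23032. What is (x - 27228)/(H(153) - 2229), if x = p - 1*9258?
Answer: 29759/1215 ≈ 24.493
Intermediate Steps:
x = -32290 (x = -23032 - 1*9258 = -23032 - 9258 = -32290)
(x - 27228)/(H(153) - 2229) = (-32290 - 27228)/(-201 - 2229) = -59518/(-2430) = -59518*(-1/2430) = 29759/1215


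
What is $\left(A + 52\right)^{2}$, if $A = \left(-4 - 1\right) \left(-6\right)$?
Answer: $6724$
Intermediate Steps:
$A = 30$ ($A = \left(-5\right) \left(-6\right) = 30$)
$\left(A + 52\right)^{2} = \left(30 + 52\right)^{2} = 82^{2} = 6724$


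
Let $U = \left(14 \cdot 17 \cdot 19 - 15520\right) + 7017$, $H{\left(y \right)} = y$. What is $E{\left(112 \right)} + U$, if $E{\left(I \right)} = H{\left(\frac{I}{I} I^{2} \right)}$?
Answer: $8563$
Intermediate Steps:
$E{\left(I \right)} = I^{2}$ ($E{\left(I \right)} = \frac{I}{I} I^{2} = 1 I^{2} = I^{2}$)
$U = -3981$ ($U = \left(238 \cdot 19 - 15520\right) + 7017 = \left(4522 - 15520\right) + 7017 = -10998 + 7017 = -3981$)
$E{\left(112 \right)} + U = 112^{2} - 3981 = 12544 - 3981 = 8563$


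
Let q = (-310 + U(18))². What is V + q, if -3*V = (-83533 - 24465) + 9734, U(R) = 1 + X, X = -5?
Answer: 394052/3 ≈ 1.3135e+5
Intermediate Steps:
U(R) = -4 (U(R) = 1 - 5 = -4)
V = 98264/3 (V = -((-83533 - 24465) + 9734)/3 = -(-107998 + 9734)/3 = -⅓*(-98264) = 98264/3 ≈ 32755.)
q = 98596 (q = (-310 - 4)² = (-314)² = 98596)
V + q = 98264/3 + 98596 = 394052/3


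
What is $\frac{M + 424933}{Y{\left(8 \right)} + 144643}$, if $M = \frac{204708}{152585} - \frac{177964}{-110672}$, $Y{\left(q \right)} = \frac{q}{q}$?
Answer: $\frac{1793961353660919}{610646725146320} \approx 2.9378$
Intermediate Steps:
$Y{\left(q \right)} = 1$
$M = \frac{12452520179}{4221721780}$ ($M = 204708 \cdot \frac{1}{152585} - - \frac{44491}{27668} = \frac{204708}{152585} + \frac{44491}{27668} = \frac{12452520179}{4221721780} \approx 2.9496$)
$\frac{M + 424933}{Y{\left(8 \right)} + 144643} = \frac{\frac{12452520179}{4221721780} + 424933}{1 + 144643} = \frac{1793961353660919}{4221721780 \cdot 144644} = \frac{1793961353660919}{4221721780} \cdot \frac{1}{144644} = \frac{1793961353660919}{610646725146320}$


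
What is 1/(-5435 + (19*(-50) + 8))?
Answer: -1/6377 ≈ -0.00015681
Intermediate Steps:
1/(-5435 + (19*(-50) + 8)) = 1/(-5435 + (-950 + 8)) = 1/(-5435 - 942) = 1/(-6377) = -1/6377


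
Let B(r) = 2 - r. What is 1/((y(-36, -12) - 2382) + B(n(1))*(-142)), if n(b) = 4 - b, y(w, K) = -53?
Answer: -1/2293 ≈ -0.00043611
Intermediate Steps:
1/((y(-36, -12) - 2382) + B(n(1))*(-142)) = 1/((-53 - 2382) + (2 - (4 - 1*1))*(-142)) = 1/(-2435 + (2 - (4 - 1))*(-142)) = 1/(-2435 + (2 - 1*3)*(-142)) = 1/(-2435 + (2 - 3)*(-142)) = 1/(-2435 - 1*(-142)) = 1/(-2435 + 142) = 1/(-2293) = -1/2293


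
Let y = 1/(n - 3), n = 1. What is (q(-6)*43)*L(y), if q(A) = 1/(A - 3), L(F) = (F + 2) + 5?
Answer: -559/18 ≈ -31.056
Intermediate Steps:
y = -½ (y = 1/(1 - 3) = 1/(-2) = -½ ≈ -0.50000)
L(F) = 7 + F (L(F) = (2 + F) + 5 = 7 + F)
q(A) = 1/(-3 + A)
(q(-6)*43)*L(y) = (43/(-3 - 6))*(7 - ½) = (43/(-9))*(13/2) = -⅑*43*(13/2) = -43/9*13/2 = -559/18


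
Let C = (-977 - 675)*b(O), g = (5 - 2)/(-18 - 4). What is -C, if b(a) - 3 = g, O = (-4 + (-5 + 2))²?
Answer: 52038/11 ≈ 4730.7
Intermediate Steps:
O = 49 (O = (-4 - 3)² = (-7)² = 49)
g = -3/22 (g = 3/(-22) = 3*(-1/22) = -3/22 ≈ -0.13636)
b(a) = 63/22 (b(a) = 3 - 3/22 = 63/22)
C = -52038/11 (C = (-977 - 675)*(63/22) = -1652*63/22 = -52038/11 ≈ -4730.7)
-C = -1*(-52038/11) = 52038/11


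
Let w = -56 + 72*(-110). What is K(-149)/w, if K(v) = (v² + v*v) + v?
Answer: -44253/7976 ≈ -5.5483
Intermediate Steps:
K(v) = v + 2*v² (K(v) = (v² + v²) + v = 2*v² + v = v + 2*v²)
w = -7976 (w = -56 - 7920 = -7976)
K(-149)/w = -149*(1 + 2*(-149))/(-7976) = -149*(1 - 298)*(-1/7976) = -149*(-297)*(-1/7976) = 44253*(-1/7976) = -44253/7976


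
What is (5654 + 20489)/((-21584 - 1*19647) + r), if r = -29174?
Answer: -26143/70405 ≈ -0.37132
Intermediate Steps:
(5654 + 20489)/((-21584 - 1*19647) + r) = (5654 + 20489)/((-21584 - 1*19647) - 29174) = 26143/((-21584 - 19647) - 29174) = 26143/(-41231 - 29174) = 26143/(-70405) = 26143*(-1/70405) = -26143/70405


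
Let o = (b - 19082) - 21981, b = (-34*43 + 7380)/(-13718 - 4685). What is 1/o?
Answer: -1673/68698937 ≈ -2.4353e-5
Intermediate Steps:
b = -538/1673 (b = (-1462 + 7380)/(-18403) = 5918*(-1/18403) = -538/1673 ≈ -0.32158)
o = -68698937/1673 (o = (-538/1673 - 19082) - 21981 = -31924724/1673 - 21981 = -68698937/1673 ≈ -41063.)
1/o = 1/(-68698937/1673) = -1673/68698937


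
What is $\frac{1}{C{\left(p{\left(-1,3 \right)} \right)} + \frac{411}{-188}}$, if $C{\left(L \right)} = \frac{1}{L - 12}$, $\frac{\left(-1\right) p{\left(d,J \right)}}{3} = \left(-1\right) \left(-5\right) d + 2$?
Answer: $- \frac{564}{1421} \approx -0.3969$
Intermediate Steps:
$p{\left(d,J \right)} = -6 - 15 d$ ($p{\left(d,J \right)} = - 3 \left(\left(-1\right) \left(-5\right) d + 2\right) = - 3 \left(5 d + 2\right) = - 3 \left(2 + 5 d\right) = -6 - 15 d$)
$C{\left(L \right)} = \frac{1}{-12 + L}$
$\frac{1}{C{\left(p{\left(-1,3 \right)} \right)} + \frac{411}{-188}} = \frac{1}{\frac{1}{-12 - -9} + \frac{411}{-188}} = \frac{1}{\frac{1}{-12 + \left(-6 + 15\right)} + 411 \left(- \frac{1}{188}\right)} = \frac{1}{\frac{1}{-12 + 9} - \frac{411}{188}} = \frac{1}{\frac{1}{-3} - \frac{411}{188}} = \frac{1}{- \frac{1}{3} - \frac{411}{188}} = \frac{1}{- \frac{1421}{564}} = - \frac{564}{1421}$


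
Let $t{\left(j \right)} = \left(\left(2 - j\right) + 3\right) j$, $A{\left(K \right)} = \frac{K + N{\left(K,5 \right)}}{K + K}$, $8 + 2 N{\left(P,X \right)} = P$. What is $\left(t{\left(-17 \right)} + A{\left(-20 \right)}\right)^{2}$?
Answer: $\frac{55696369}{400} \approx 1.3924 \cdot 10^{5}$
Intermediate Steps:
$N{\left(P,X \right)} = -4 + \frac{P}{2}$
$A{\left(K \right)} = \frac{-4 + \frac{3 K}{2}}{2 K}$ ($A{\left(K \right)} = \frac{K + \left(-4 + \frac{K}{2}\right)}{K + K} = \frac{-4 + \frac{3 K}{2}}{2 K}$)
$t{\left(j \right)} = j \left(5 - j\right)$ ($t{\left(j \right)} = \left(5 - j\right) j = j \left(5 - j\right)$)
$\left(t{\left(-17 \right)} + A{\left(-20 \right)}\right)^{2} = \left(- 17 \left(5 - -17\right) + \left(\frac{3}{4} - \frac{2}{-20}\right)\right)^{2} = \left(- 17 \left(5 + 17\right) + \left(\frac{3}{4} - - \frac{1}{10}\right)\right)^{2} = \left(\left(-17\right) 22 + \left(\frac{3}{4} + \frac{1}{10}\right)\right)^{2} = \left(-374 + \frac{17}{20}\right)^{2} = \left(- \frac{7463}{20}\right)^{2} = \frac{55696369}{400}$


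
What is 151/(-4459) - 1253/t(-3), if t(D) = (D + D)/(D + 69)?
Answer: 61458246/4459 ≈ 13783.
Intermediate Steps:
t(D) = 2*D/(69 + D) (t(D) = (2*D)/(69 + D) = 2*D/(69 + D))
151/(-4459) - 1253/t(-3) = 151/(-4459) - 1253/(2*(-3)/(69 - 3)) = 151*(-1/4459) - 1253/(2*(-3)/66) = -151/4459 - 1253/(2*(-3)*(1/66)) = -151/4459 - 1253/(-1/11) = -151/4459 - 1253*(-11) = -151/4459 + 13783 = 61458246/4459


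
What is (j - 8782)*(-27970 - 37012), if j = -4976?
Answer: 894022356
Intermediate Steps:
(j - 8782)*(-27970 - 37012) = (-4976 - 8782)*(-27970 - 37012) = -13758*(-64982) = 894022356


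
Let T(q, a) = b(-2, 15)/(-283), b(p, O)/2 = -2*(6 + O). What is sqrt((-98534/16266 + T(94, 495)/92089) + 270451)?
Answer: 14*sqrt(61988727634477403372944014)/211955633871 ≈ 520.04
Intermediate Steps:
b(p, O) = -24 - 4*O (b(p, O) = 2*(-2*(6 + O)) = 2*(-12 - 2*O) = -24 - 4*O)
T(q, a) = 84/283 (T(q, a) = (-24 - 4*15)/(-283) = (-24 - 60)*(-1/283) = -84*(-1/283) = 84/283)
sqrt((-98534/16266 + T(94, 495)/92089) + 270451) = sqrt((-98534/16266 + (84/283)/92089) + 270451) = sqrt((-98534*1/16266 + (84/283)*(1/92089)) + 270451) = sqrt((-49267/8133 + 84/26061187) + 270451) = sqrt(-1283955816757/211955633871 + 270451) = sqrt(57322329180229064/211955633871) = 14*sqrt(61988727634477403372944014)/211955633871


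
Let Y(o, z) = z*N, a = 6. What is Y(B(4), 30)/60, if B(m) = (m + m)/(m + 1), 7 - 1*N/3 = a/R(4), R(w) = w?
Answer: 33/4 ≈ 8.2500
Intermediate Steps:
N = 33/2 (N = 21 - 18/4 = 21 - 3*3/2 = 21 - 9/2 = 33/2 ≈ 16.500)
B(m) = 2*m/(1 + m) (B(m) = (2*m)/(1 + m) = 2*m/(1 + m))
Y(o, z) = 33*z/2 (Y(o, z) = z*(33/2) = 33*z/2)
Y(B(4), 30)/60 = ((33/2)*30)/60 = 495*(1/60) = 33/4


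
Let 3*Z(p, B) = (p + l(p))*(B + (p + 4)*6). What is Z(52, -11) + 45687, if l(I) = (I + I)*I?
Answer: 637187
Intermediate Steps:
l(I) = 2*I² (l(I) = (2*I)*I = 2*I²)
Z(p, B) = (p + 2*p²)*(24 + B + 6*p)/3 (Z(p, B) = ((p + 2*p²)*(B + (p + 4)*6))/3 = ((p + 2*p²)*(B + (4 + p)*6))/3 = ((p + 2*p²)*(B + (24 + 6*p)))/3 = ((p + 2*p²)*(24 + B + 6*p))/3 = (p + 2*p²)*(24 + B + 6*p)/3)
Z(52, -11) + 45687 = (⅓)*52*(24 - 11 + 12*52² + 54*52 + 2*(-11)*52) + 45687 = (⅓)*52*(24 - 11 + 12*2704 + 2808 - 1144) + 45687 = (⅓)*52*(24 - 11 + 32448 + 2808 - 1144) + 45687 = (⅓)*52*34125 + 45687 = 591500 + 45687 = 637187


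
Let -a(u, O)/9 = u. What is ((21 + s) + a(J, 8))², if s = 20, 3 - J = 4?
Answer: 2500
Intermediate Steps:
J = -1 (J = 3 - 1*4 = 3 - 4 = -1)
a(u, O) = -9*u
((21 + s) + a(J, 8))² = ((21 + 20) - 9*(-1))² = (41 + 9)² = 50² = 2500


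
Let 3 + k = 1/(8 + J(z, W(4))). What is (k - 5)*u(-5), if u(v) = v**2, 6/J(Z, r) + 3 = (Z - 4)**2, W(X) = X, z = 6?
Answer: -2775/14 ≈ -198.21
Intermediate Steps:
J(Z, r) = 6/(-3 + (-4 + Z)**2) (J(Z, r) = 6/(-3 + (Z - 4)**2) = 6/(-3 + (-4 + Z)**2))
k = -41/14 (k = -3 + 1/(8 + 6/(-3 + (-4 + 6)**2)) = -3 + 1/(8 + 6/(-3 + 2**2)) = -3 + 1/(8 + 6/(-3 + 4)) = -3 + 1/(8 + 6/1) = -3 + 1/(8 + 6*1) = -3 + 1/(8 + 6) = -3 + 1/14 = -41/14 ≈ -2.9286)
(k - 5)*u(-5) = (-41/14 - 5)*(-5)**2 = -111/14*25 = -2775/14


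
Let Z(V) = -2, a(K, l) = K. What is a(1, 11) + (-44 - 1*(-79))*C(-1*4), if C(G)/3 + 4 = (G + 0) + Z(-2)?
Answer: -1049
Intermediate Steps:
C(G) = -18 + 3*G (C(G) = -12 + 3*((G + 0) - 2) = -12 + 3*(G - 2) = -12 + 3*(-2 + G) = -12 + (-6 + 3*G) = -18 + 3*G)
a(1, 11) + (-44 - 1*(-79))*C(-1*4) = 1 + (-44 - 1*(-79))*(-18 + 3*(-1*4)) = 1 + (-44 + 79)*(-18 + 3*(-4)) = 1 + 35*(-18 - 12) = 1 + 35*(-30) = 1 - 1050 = -1049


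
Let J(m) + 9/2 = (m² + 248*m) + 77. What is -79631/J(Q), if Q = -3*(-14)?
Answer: -159262/24505 ≈ -6.4992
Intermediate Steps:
Q = 42
J(m) = 145/2 + m² + 248*m (J(m) = -9/2 + ((m² + 248*m) + 77) = -9/2 + (77 + m² + 248*m) = 145/2 + m² + 248*m)
-79631/J(Q) = -79631/(145/2 + 42² + 248*42) = -79631/(145/2 + 1764 + 10416) = -79631/24505/2 = -79631*2/24505 = -159262/24505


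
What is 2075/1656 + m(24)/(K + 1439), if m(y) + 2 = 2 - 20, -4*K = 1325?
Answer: 3020615/2445912 ≈ 1.2350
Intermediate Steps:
K = -1325/4 (K = -1/4*1325 = -1325/4 ≈ -331.25)
m(y) = -20 (m(y) = -2 + (2 - 20) = -2 - 18 = -20)
2075/1656 + m(24)/(K + 1439) = 2075/1656 - 20/(-1325/4 + 1439) = 2075*(1/1656) - 20/4431/4 = 2075/1656 - 20*4/4431 = 2075/1656 - 80/4431 = 3020615/2445912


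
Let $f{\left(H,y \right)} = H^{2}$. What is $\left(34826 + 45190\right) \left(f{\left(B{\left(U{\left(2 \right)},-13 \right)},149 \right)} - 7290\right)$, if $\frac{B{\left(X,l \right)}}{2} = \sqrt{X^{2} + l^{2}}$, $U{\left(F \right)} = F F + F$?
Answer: $-517703520$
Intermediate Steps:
$U{\left(F \right)} = F + F^{2}$ ($U{\left(F \right)} = F^{2} + F = F + F^{2}$)
$B{\left(X,l \right)} = 2 \sqrt{X^{2} + l^{2}}$
$\left(34826 + 45190\right) \left(f{\left(B{\left(U{\left(2 \right)},-13 \right)},149 \right)} - 7290\right) = \left(34826 + 45190\right) \left(\left(2 \sqrt{\left(2 \left(1 + 2\right)\right)^{2} + \left(-13\right)^{2}}\right)^{2} - 7290\right) = 80016 \left(\left(2 \sqrt{\left(2 \cdot 3\right)^{2} + 169}\right)^{2} - 7290\right) = 80016 \left(\left(2 \sqrt{6^{2} + 169}\right)^{2} - 7290\right) = 80016 \left(\left(2 \sqrt{36 + 169}\right)^{2} - 7290\right) = 80016 \left(\left(2 \sqrt{205}\right)^{2} - 7290\right) = 80016 \left(820 - 7290\right) = 80016 \left(-6470\right) = -517703520$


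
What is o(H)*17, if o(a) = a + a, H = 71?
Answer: 2414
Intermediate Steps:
o(a) = 2*a
o(H)*17 = (2*71)*17 = 142*17 = 2414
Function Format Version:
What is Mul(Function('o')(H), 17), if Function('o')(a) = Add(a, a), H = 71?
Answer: 2414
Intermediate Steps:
Function('o')(a) = Mul(2, a)
Mul(Function('o')(H), 17) = Mul(Mul(2, 71), 17) = Mul(142, 17) = 2414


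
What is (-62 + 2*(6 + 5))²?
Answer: 1600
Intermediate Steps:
(-62 + 2*(6 + 5))² = (-62 + 2*11)² = (-62 + 22)² = (-40)² = 1600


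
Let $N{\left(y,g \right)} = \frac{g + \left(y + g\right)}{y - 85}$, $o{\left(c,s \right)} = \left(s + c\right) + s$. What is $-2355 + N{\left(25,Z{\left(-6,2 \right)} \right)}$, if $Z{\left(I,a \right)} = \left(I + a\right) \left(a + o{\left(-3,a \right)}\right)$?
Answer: $- \frac{141301}{60} \approx -2355.0$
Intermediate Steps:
$o{\left(c,s \right)} = c + 2 s$ ($o{\left(c,s \right)} = \left(c + s\right) + s = c + 2 s$)
$Z{\left(I,a \right)} = \left(-3 + 3 a\right) \left(I + a\right)$ ($Z{\left(I,a \right)} = \left(I + a\right) \left(a + \left(-3 + 2 a\right)\right) = \left(I + a\right) \left(-3 + 3 a\right) = \left(-3 + 3 a\right) \left(I + a\right)$)
$N{\left(y,g \right)} = \frac{y + 2 g}{-85 + y}$ ($N{\left(y,g \right)} = \frac{g + \left(g + y\right)}{-85 + y} = \frac{y + 2 g}{-85 + y}$)
$-2355 + N{\left(25,Z{\left(-6,2 \right)} \right)} = -2355 + \frac{25 + 2 \left(\left(-3\right) \left(-6\right) - 6 + 3 \cdot 2^{2} + 3 \left(-6\right) 2\right)}{-85 + 25} = -2355 + \frac{25 + 2 \left(18 - 6 + 3 \cdot 4 - 36\right)}{-60} = -2355 - \frac{25 + 2 \left(18 - 6 + 12 - 36\right)}{60} = -2355 - \frac{25 + 2 \left(-12\right)}{60} = -2355 - \frac{25 - 24}{60} = -2355 - \frac{1}{60} = - \frac{141301}{60}$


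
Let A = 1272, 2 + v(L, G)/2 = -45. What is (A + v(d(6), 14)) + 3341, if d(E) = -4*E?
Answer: 4519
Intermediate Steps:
v(L, G) = -94 (v(L, G) = -4 + 2*(-45) = -4 - 90 = -94)
(A + v(d(6), 14)) + 3341 = (1272 - 94) + 3341 = 1178 + 3341 = 4519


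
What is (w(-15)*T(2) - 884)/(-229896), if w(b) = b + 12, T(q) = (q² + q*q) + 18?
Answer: 481/114948 ≈ 0.0041845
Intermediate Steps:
T(q) = 18 + 2*q² (T(q) = (q² + q²) + 18 = 2*q² + 18 = 18 + 2*q²)
w(b) = 12 + b
(w(-15)*T(2) - 884)/(-229896) = ((12 - 15)*(18 + 2*2²) - 884)/(-229896) = (-3*(18 + 2*4) - 884)*(-1/229896) = (-3*(18 + 8) - 884)*(-1/229896) = (-3*26 - 884)*(-1/229896) = (-78 - 884)*(-1/229896) = -962*(-1/229896) = 481/114948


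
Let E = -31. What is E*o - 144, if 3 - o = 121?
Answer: 3514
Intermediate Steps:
o = -118 (o = 3 - 1*121 = 3 - 121 = -118)
E*o - 144 = -31*(-118) - 144 = 3658 - 144 = 3514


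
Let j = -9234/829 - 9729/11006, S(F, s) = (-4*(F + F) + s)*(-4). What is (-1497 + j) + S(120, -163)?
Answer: 27216607385/9123974 ≈ 2983.0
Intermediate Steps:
S(F, s) = -4*s + 32*F (S(F, s) = (-8*F + s)*(-4) = (s - 8*F)*(-4) = -4*s + 32*F)
j = -109694745/9123974 (j = -9234*1/829 - 9729*1/11006 = -9234/829 - 9729/11006 = -109694745/9123974 ≈ -12.023)
(-1497 + j) + S(120, -163) = (-1497 - 109694745/9123974) + (-4*(-163) + 32*120) = -13768283823/9123974 + (652 + 3840) = -13768283823/9123974 + 4492 = 27216607385/9123974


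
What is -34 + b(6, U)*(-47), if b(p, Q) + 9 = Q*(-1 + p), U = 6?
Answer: -1021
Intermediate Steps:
b(p, Q) = -9 + Q*(-1 + p)
-34 + b(6, U)*(-47) = -34 + (-9 - 1*6 + 6*6)*(-47) = -34 + (-9 - 6 + 36)*(-47) = -34 + 21*(-47) = -34 - 987 = -1021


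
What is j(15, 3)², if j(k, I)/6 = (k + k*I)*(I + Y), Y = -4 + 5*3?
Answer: 25401600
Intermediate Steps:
Y = 11 (Y = -4 + 15 = 11)
j(k, I) = 6*(11 + I)*(k + I*k) (j(k, I) = 6*((k + k*I)*(I + 11)) = 6*((k + I*k)*(11 + I)) = 6*((11 + I)*(k + I*k)) = 6*(11 + I)*(k + I*k))
j(15, 3)² = (6*15*(11 + 3² + 12*3))² = (6*15*(11 + 9 + 36))² = (6*15*56)² = 5040² = 25401600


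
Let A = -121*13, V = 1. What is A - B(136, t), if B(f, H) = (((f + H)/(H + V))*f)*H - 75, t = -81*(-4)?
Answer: -4151258/65 ≈ -63866.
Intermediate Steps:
A = -1573
t = 324
B(f, H) = -75 + H*f*(H + f)/(1 + H) (B(f, H) = (((f + H)/(H + 1))*f)*H - 75 = (((H + f)/(1 + H))*f)*H - 75 = (f*(H + f)/(1 + H))*H - 75 = H*f*(H + f)/(1 + H) - 75 = -75 + H*f*(H + f)/(1 + H))
A - B(136, t) = -1573 - (-75 - 75*324 + 324*136² + 136*324²)/(1 + 324) = -1573 - (-75 - 24300 + 324*18496 + 136*104976)/325 = -1573 - (-75 - 24300 + 5992704 + 14276736)/325 = -1573 - 20245065/325 = -1573 - 1*4049013/65 = -1573 - 4049013/65 = -4151258/65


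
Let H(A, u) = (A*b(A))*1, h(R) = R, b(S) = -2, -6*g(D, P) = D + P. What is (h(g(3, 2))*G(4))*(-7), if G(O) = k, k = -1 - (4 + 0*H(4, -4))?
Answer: -175/6 ≈ -29.167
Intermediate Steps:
g(D, P) = -D/6 - P/6 (g(D, P) = -(D + P)/6 = -D/6 - P/6)
H(A, u) = -2*A (H(A, u) = (A*(-2))*1 = -2*A*1 = -2*A)
k = -5 (k = -1 - (4 + 0*(-2*4)) = -1 - (4 + 0*(-8)) = -1 - (4 + 0) = -1 - 1*4 = -1 - 4 = -5)
G(O) = -5
(h(g(3, 2))*G(4))*(-7) = ((-⅙*3 - ⅙*2)*(-5))*(-7) = ((-½ - ⅓)*(-5))*(-7) = -⅚*(-5)*(-7) = (25/6)*(-7) = -175/6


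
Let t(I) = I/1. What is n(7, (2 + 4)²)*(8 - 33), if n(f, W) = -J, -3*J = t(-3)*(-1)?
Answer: -25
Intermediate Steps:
t(I) = I (t(I) = I*1 = I)
J = -1 (J = -(-1)*(-1) = -⅓*3 = -1)
n(f, W) = 1 (n(f, W) = -1*(-1) = 1)
n(7, (2 + 4)²)*(8 - 33) = 1*(8 - 33) = 1*(-25) = -25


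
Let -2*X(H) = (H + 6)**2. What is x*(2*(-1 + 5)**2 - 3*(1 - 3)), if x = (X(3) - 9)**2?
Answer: 186219/2 ≈ 93110.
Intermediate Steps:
X(H) = -(6 + H)**2/2 (X(H) = -(H + 6)**2/2 = -(6 + H)**2/2)
x = 9801/4 (x = (-(6 + 3)**2/2 - 9)**2 = (-1/2*9**2 - 9)**2 = (-1/2*81 - 9)**2 = (-81/2 - 9)**2 = (-99/2)**2 = 9801/4 ≈ 2450.3)
x*(2*(-1 + 5)**2 - 3*(1 - 3)) = 9801*(2*(-1 + 5)**2 - 3*(1 - 3))/4 = 9801*(2*4**2 - 3*(-2))/4 = 9801*(2*16 + 6)/4 = 9801*(32 + 6)/4 = (9801/4)*38 = 186219/2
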